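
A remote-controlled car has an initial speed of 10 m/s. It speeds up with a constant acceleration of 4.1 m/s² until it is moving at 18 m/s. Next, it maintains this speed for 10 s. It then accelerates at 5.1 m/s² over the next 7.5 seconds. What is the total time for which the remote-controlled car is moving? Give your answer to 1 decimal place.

Phase 1 (accelerating): v₀ = 10.0 m/s, a = 4.1 m/s².
v = v₀ + at → t = (18 − 10.0) / 4.1 = 1.95 s
v² = v₀² + 2aΔx → Δx = (18² − 10.0²)/(2·4.1) = 27.3 m

Phase 2 (constant speed): v₀ = 18.0 m/s, a = 0 m/s².
v = v₀ + at = 18.0 + (0)(10) = 18.0 m/s
Δx = v₀t + ½at² = 18.0·10 + 0.5·0·10² = 180 m

Phase 3 (accelerating): v₀ = 18.0 m/s, a = 5.1 m/s².
v = v₀ + at = 18.0 + (5.1)(7.5) = 56.2 m/s
Δx = v₀t + ½at² = 18.0·7.5 + 0.5·5.1·7.5² = 278 m
Total time = 1.95 + 10.0 + 7.50 = 19.5 s

19.5 s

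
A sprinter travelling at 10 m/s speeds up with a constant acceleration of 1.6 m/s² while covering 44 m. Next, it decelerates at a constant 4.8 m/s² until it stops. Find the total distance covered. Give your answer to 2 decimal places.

Phase 1 (accelerating): v₀ = 10.0 m/s, a = 1.6 m/s².
v² = v₀² + 2aΔx = 10.0² + 2·1.6·44 = 241 → v = 15.5 m/s
t = (v − v₀)/a = (15.5 − 10.0)/1.6 = 3.45 s

Phase 2 (decelerating): v₀ = 15.5 m/s, a = -4.8 m/s².
v = v₀ + at → t = (0 − 15.5) / -4.8 = 3.23 s
v² = v₀² + 2aΔx → Δx = (0² − 15.5²)/(2·-4.8) = 25.1 m
Total distance = 44.0 + 25.1 = 69.1 m

69.08 m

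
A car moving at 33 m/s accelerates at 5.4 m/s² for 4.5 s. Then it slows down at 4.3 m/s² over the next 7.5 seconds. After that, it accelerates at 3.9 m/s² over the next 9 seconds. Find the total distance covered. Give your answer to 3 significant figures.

Phase 1 (accelerating): v₀ = 33.0 m/s, a = 5.4 m/s².
v = v₀ + at = 33.0 + (5.4)(4.5) = 57.3 m/s
Δx = v₀t + ½at² = 33.0·4.5 + 0.5·5.4·4.5² = 203 m

Phase 2 (decelerating): v₀ = 57.3 m/s, a = -4.3 m/s².
v = v₀ + at = 57.3 + (-4.3)(7.5) = 25.0 m/s
Δx = v₀t + ½at² = 57.3·7.5 + 0.5·-4.3·7.5² = 309 m

Phase 3 (accelerating): v₀ = 25.0 m/s, a = 3.9 m/s².
v = v₀ + at = 25.0 + (3.9)(9) = 60.1 m/s
Δx = v₀t + ½at² = 25.0·9 + 0.5·3.9·9² = 383 m
Total distance = 203 + 309 + 383 = 895 m

895 m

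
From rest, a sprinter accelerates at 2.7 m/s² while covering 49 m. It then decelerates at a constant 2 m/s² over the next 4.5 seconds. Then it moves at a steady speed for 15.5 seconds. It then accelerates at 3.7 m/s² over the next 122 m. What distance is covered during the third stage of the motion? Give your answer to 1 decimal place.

112.6 m

Phase 1 (accelerating): v₀ = 0 m/s, a = 2.7 m/s².
v² = v₀² + 2aΔx = 0² + 2·2.7·49 = 265 → v = 16.3 m/s
t = (v − v₀)/a = (16.3 − 0)/2.7 = 6.02 s

Phase 2 (decelerating): v₀ = 16.3 m/s, a = -2 m/s².
v = v₀ + at = 16.3 + (-2)(4.5) = 7.27 m/s
Δx = v₀t + ½at² = 16.3·4.5 + 0.5·-2·4.5² = 52.9 m

Phase 3 (constant speed): v₀ = 7.27 m/s, a = 0 m/s².
v = v₀ + at = 7.27 + (0)(15.5) = 7.27 m/s
Δx = v₀t + ½at² = 7.27·15.5 + 0.5·0·15.5² = 113 m
Distance in phase 3 = 113 m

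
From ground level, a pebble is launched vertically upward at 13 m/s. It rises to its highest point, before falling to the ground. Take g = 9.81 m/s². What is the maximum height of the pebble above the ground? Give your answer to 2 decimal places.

8.61 m

Phase 1 (rising): v₀ = 13.0 m/s, a = -9.81 m/s².
v = v₀ + at → t = (0 − 13.0) / -9.81 = 1.33 s
v² = v₀² + 2aΔx → Δx = (0² − 13.0²)/(2·-9.81) = 8.61 m
Maximum height = 8.61 m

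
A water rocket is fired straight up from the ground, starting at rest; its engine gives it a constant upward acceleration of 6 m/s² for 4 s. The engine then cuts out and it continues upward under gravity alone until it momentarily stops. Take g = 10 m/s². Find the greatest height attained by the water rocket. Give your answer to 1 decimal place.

76.8 m

Phase 1 (powered ascent): v₀ = 0 m/s, a = 6 m/s².
v = v₀ + at = 0 + (6)(4) = 24.0 m/s
Δx = v₀t + ½at² = 0·4 + 0.5·6·4² = 48.0 m

Phase 2 (coasting upward): v₀ = 24.0 m/s, a = -10 m/s².
v = v₀ + at → t = (0 − 24.0) / -10 = 2.40 s
v² = v₀² + 2aΔx → Δx = (0² − 24.0²)/(2·-10) = 28.8 m
Maximum height = 48.0 + 28.8 = 76.8 m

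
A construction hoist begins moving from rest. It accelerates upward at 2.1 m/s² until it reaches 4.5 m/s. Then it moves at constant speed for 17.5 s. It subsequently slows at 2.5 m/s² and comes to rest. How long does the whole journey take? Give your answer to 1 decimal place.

21.4 s

Phase 1 (accelerating): v₀ = 0 m/s, a = 2.1 m/s².
v = v₀ + at → t = (4.5 − 0) / 2.1 = 2.14 s
v² = v₀² + 2aΔx → Δx = (4.5² − 0²)/(2·2.1) = 4.82 m

Phase 2 (constant speed): v₀ = 4.50 m/s, a = 0 m/s².
v = v₀ + at = 4.50 + (0)(17.5) = 4.50 m/s
Δx = v₀t + ½at² = 4.50·17.5 + 0.5·0·17.5² = 78.8 m

Phase 3 (decelerating): v₀ = 4.50 m/s, a = -2.5 m/s².
v = v₀ + at → t = (0 − 4.50) / -2.5 = 1.80 s
v² = v₀² + 2aΔx → Δx = (0² − 4.50²)/(2·-2.5) = 4.05 m
Total time = 2.14 + 17.5 + 1.80 = 21.4 s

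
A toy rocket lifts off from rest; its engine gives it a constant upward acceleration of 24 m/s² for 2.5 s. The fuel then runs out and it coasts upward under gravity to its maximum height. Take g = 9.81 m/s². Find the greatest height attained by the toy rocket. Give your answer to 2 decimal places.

Phase 1 (powered ascent): v₀ = 0 m/s, a = 24 m/s².
v = v₀ + at = 0 + (24)(2.5) = 60.0 m/s
Δx = v₀t + ½at² = 0·2.5 + 0.5·24·2.5² = 75.0 m

Phase 2 (coasting upward): v₀ = 60.0 m/s, a = -9.81 m/s².
v = v₀ + at → t = (0 − 60.0) / -9.81 = 6.12 s
v² = v₀² + 2aΔx → Δx = (0² − 60.0²)/(2·-9.81) = 183 m
Maximum height = 75.0 + 183 = 258 m

258.49 m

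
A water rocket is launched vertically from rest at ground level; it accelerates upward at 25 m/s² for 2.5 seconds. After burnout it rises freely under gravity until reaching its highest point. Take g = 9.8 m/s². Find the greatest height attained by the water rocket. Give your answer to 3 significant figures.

Phase 1 (powered ascent): v₀ = 0 m/s, a = 25 m/s².
v = v₀ + at = 0 + (25)(2.5) = 62.5 m/s
Δx = v₀t + ½at² = 0·2.5 + 0.5·25·2.5² = 78.1 m

Phase 2 (coasting upward): v₀ = 62.5 m/s, a = -9.8 m/s².
v = v₀ + at → t = (0 − 62.5) / -9.8 = 6.38 s
v² = v₀² + 2aΔx → Δx = (0² − 62.5²)/(2·-9.8) = 199 m
Maximum height = 78.1 + 199 = 277 m

277 m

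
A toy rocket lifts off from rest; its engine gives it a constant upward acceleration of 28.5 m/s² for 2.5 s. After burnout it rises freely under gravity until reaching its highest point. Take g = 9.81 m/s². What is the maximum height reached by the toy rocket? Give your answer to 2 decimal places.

Phase 1 (powered ascent): v₀ = 0 m/s, a = 28.5 m/s².
v = v₀ + at = 0 + (28.5)(2.5) = 71.2 m/s
Δx = v₀t + ½at² = 0·2.5 + 0.5·28.5·2.5² = 89.1 m

Phase 2 (coasting upward): v₀ = 71.2 m/s, a = -9.81 m/s².
v = v₀ + at → t = (0 − 71.2) / -9.81 = 7.26 s
v² = v₀² + 2aΔx → Δx = (0² − 71.2²)/(2·-9.81) = 259 m
Maximum height = 89.1 + 259 = 348 m

347.81 m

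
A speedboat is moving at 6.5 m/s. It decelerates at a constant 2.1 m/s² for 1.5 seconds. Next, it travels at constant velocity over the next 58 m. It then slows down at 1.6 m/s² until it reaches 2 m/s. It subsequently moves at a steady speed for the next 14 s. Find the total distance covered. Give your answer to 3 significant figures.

95.6 m

Phase 1 (decelerating): v₀ = 6.50 m/s, a = -2.1 m/s².
v = v₀ + at = 6.50 + (-2.1)(1.5) = 3.35 m/s
Δx = v₀t + ½at² = 6.50·1.5 + 0.5·-2.1·1.5² = 7.39 m

Phase 2 (constant speed): v₀ = 3.35 m/s, a = 0 m/s².
Constant speed: t = d/v = 58/3.35 = 17.3 s

Phase 3 (decelerating): v₀ = 3.35 m/s, a = -1.6 m/s².
v = v₀ + at → t = (2 − 3.35) / -1.6 = 0.844 s
v² = v₀² + 2aΔx → Δx = (2² − 3.35²)/(2·-1.6) = 2.26 m

Phase 4 (constant speed): v₀ = 2.00 m/s, a = 0 m/s².
v = v₀ + at = 2.00 + (0)(14) = 2.00 m/s
Δx = v₀t + ½at² = 2.00·14 + 0.5·0·14² = 28.0 m
Total distance = 7.39 + 58.0 + 2.26 + 28.0 = 95.6 m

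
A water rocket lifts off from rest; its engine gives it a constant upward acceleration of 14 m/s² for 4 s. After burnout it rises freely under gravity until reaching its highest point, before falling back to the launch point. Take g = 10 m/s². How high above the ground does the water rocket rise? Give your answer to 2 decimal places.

Phase 1 (powered ascent): v₀ = 0 m/s, a = 14 m/s².
v = v₀ + at = 0 + (14)(4) = 56.0 m/s
Δx = v₀t + ½at² = 0·4 + 0.5·14·4² = 112 m

Phase 2 (coasting upward): v₀ = 56.0 m/s, a = -10 m/s².
v = v₀ + at → t = (0 − 56.0) / -10 = 5.60 s
v² = v₀² + 2aΔx → Δx = (0² − 56.0²)/(2·-10) = 157 m
Maximum height = 112 + 157 = 269 m

268.80 m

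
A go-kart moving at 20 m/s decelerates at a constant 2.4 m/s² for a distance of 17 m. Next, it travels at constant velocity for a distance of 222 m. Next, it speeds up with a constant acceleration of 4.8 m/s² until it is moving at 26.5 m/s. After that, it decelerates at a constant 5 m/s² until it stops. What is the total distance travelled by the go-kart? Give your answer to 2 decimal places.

Phase 1 (decelerating): v₀ = 20.0 m/s, a = -2.4 m/s².
v² = v₀² + 2aΔx = 20.0² + 2·-2.4·17 = 318 → v = 17.8 m/s
t = (v − v₀)/a = (17.8 − 20.0)/-2.4 = 0.898 s

Phase 2 (constant speed): v₀ = 17.8 m/s, a = 0 m/s².
Constant speed: t = d/v = 222/17.8 = 12.4 s

Phase 3 (accelerating): v₀ = 17.8 m/s, a = 4.8 m/s².
v = v₀ + at → t = (26.5 − 17.8) / 4.8 = 1.80 s
v² = v₀² + 2aΔx → Δx = (26.5² − 17.8²)/(2·4.8) = 40.0 m

Phase 4 (decelerating): v₀ = 26.5 m/s, a = -5 m/s².
v = v₀ + at → t = (0 − 26.5) / -5 = 5.30 s
v² = v₀² + 2aΔx → Δx = (0² − 26.5²)/(2·-5) = 70.2 m
Total distance = 17.0 + 222 + 40.0 + 70.2 = 349 m

349.21 m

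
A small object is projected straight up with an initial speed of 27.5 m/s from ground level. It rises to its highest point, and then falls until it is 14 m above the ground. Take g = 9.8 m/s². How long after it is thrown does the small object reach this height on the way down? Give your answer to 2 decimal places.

5.05 s

Phase 1 (rising): v₀ = 27.5 m/s, a = -9.8 m/s².
v = v₀ + at → t = (0 − 27.5) / -9.8 = 2.81 s
v² = v₀² + 2aΔx → Δx = (0² − 27.5²)/(2·-9.8) = 38.6 m

Phase 2 (falling): v₀ = 0 m/s, a = -9.8 m/s².
Falls 24.6 m from rest: t = √(2·24.6/9.8) = 2.24 s; v = g·t = 22.0 m/s.
Total time = 2.81 + 2.24 = 5.05 s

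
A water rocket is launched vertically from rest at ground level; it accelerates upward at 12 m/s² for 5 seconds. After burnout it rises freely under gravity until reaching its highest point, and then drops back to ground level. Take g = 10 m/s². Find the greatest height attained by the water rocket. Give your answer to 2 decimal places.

330.00 m

Phase 1 (powered ascent): v₀ = 0 m/s, a = 12 m/s².
v = v₀ + at = 0 + (12)(5) = 60.0 m/s
Δx = v₀t + ½at² = 0·5 + 0.5·12·5² = 150 m

Phase 2 (coasting upward): v₀ = 60.0 m/s, a = -10 m/s².
v = v₀ + at → t = (0 − 60.0) / -10 = 6.00 s
v² = v₀² + 2aΔx → Δx = (0² − 60.0²)/(2·-10) = 180 m
Maximum height = 150 + 180 = 330 m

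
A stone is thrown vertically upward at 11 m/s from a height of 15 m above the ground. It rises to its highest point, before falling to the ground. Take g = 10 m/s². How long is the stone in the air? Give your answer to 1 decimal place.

3.2 s

Phase 1 (rising): v₀ = 11.0 m/s, a = -10 m/s².
v = v₀ + at → t = (0 − 11.0) / -10 = 1.10 s
v² = v₀² + 2aΔx → Δx = (0² − 11.0²)/(2·-10) = 6.05 m

Phase 2 (falling): v₀ = 0 m/s, a = -10 m/s².
Falls 21.1 m from rest: t = √(2·21.1/10) = 2.05 s; v = g·t = 20.5 m/s.
Total time = 1.10 + 2.05 = 3.15 s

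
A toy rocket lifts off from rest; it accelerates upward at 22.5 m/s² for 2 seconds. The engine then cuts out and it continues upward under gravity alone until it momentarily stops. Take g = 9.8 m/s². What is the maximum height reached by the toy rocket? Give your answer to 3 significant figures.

148 m

Phase 1 (powered ascent): v₀ = 0 m/s, a = 22.5 m/s².
v = v₀ + at = 0 + (22.5)(2) = 45.0 m/s
Δx = v₀t + ½at² = 0·2 + 0.5·22.5·2² = 45.0 m

Phase 2 (coasting upward): v₀ = 45.0 m/s, a = -9.8 m/s².
v = v₀ + at → t = (0 − 45.0) / -9.8 = 4.59 s
v² = v₀² + 2aΔx → Δx = (0² − 45.0²)/(2·-9.8) = 103 m
Maximum height = 45.0 + 103 = 148 m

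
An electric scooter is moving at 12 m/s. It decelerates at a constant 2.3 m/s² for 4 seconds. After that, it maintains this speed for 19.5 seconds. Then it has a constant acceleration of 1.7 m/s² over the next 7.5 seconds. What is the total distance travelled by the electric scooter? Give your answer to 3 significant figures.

153 m

Phase 1 (decelerating): v₀ = 12.0 m/s, a = -2.3 m/s².
v = v₀ + at = 12.0 + (-2.3)(4) = 2.80 m/s
Δx = v₀t + ½at² = 12.0·4 + 0.5·-2.3·4² = 29.6 m

Phase 2 (constant speed): v₀ = 2.80 m/s, a = 0 m/s².
v = v₀ + at = 2.80 + (0)(19.5) = 2.80 m/s
Δx = v₀t + ½at² = 2.80·19.5 + 0.5·0·19.5² = 54.6 m

Phase 3 (accelerating): v₀ = 2.80 m/s, a = 1.7 m/s².
v = v₀ + at = 2.80 + (1.7)(7.5) = 15.6 m/s
Δx = v₀t + ½at² = 2.80·7.5 + 0.5·1.7·7.5² = 68.8 m
Total distance = 29.6 + 54.6 + 68.8 = 153 m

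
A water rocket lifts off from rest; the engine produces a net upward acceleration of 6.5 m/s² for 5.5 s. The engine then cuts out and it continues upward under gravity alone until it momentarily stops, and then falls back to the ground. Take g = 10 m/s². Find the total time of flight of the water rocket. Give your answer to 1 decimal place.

14.8 s

Phase 1 (powered ascent): v₀ = 0 m/s, a = 6.5 m/s².
v = v₀ + at = 0 + (6.5)(5.5) = 35.8 m/s
Δx = v₀t + ½at² = 0·5.5 + 0.5·6.5·5.5² = 98.3 m

Phase 2 (coasting upward): v₀ = 35.8 m/s, a = -10 m/s².
v = v₀ + at → t = (0 − 35.8) / -10 = 3.58 s
v² = v₀² + 2aΔx → Δx = (0² − 35.8²)/(2·-10) = 63.9 m

Phase 3 (free fall): v₀ = 0 m/s, a = -10 m/s².
Falls 162 m from rest: t = √(2·162/10) = 5.70 s; v = g·t = 57.0 m/s.
Total time = 5.50 + 3.58 + 5.70 = 14.8 s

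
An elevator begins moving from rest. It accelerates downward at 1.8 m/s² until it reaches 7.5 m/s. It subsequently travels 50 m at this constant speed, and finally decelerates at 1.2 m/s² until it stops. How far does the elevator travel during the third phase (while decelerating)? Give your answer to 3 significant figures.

23.4 m

Phase 1 (accelerating): v₀ = 0 m/s, a = 1.8 m/s².
v = v₀ + at → t = (7.5 − 0) / 1.8 = 4.17 s
v² = v₀² + 2aΔx → Δx = (7.5² − 0²)/(2·1.8) = 15.6 m

Phase 2 (constant speed): v₀ = 7.50 m/s, a = 0 m/s².
Constant speed: t = d/v = 50/7.50 = 6.67 s

Phase 3 (decelerating): v₀ = 7.50 m/s, a = -1.2 m/s².
v = v₀ + at → t = (0 − 7.50) / -1.2 = 6.25 s
v² = v₀² + 2aΔx → Δx = (0² − 7.50²)/(2·-1.2) = 23.4 m
Distance in phase 3 = 23.4 m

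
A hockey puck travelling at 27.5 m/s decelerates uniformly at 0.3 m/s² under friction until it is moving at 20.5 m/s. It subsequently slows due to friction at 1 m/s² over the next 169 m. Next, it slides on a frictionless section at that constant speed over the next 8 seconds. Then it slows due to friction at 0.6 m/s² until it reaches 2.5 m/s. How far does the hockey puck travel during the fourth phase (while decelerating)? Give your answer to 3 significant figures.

Phase 1 (decelerating): v₀ = 27.5 m/s, a = -0.3 m/s².
v = v₀ + at → t = (20.5 − 27.5) / -0.3 = 23.3 s
v² = v₀² + 2aΔx → Δx = (20.5² − 27.5²)/(2·-0.3) = 560 m

Phase 2 (decelerating): v₀ = 20.5 m/s, a = -1 m/s².
v² = v₀² + 2aΔx = 20.5² + 2·-1·169 = 82.2 → v = 9.07 m/s
t = (v − v₀)/a = (9.07 − 20.5)/-1 = 11.4 s

Phase 3 (constant speed): v₀ = 9.07 m/s, a = 0 m/s².
v = v₀ + at = 9.07 + (0)(8) = 9.07 m/s
Δx = v₀t + ½at² = 9.07·8 + 0.5·0·8² = 72.6 m

Phase 4 (decelerating): v₀ = 9.07 m/s, a = -0.6 m/s².
v = v₀ + at → t = (2.5 − 9.07) / -0.6 = 10.9 s
v² = v₀² + 2aΔx → Δx = (2.5² − 9.07²)/(2·-0.6) = 63.3 m
Distance in phase 4 = 63.3 m

63.3 m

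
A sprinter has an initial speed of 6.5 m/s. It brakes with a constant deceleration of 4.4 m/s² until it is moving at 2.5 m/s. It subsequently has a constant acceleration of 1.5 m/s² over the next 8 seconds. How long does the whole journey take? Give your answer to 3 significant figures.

8.91 s

Phase 1 (decelerating): v₀ = 6.50 m/s, a = -4.4 m/s².
v = v₀ + at → t = (2.5 − 6.50) / -4.4 = 0.909 s
v² = v₀² + 2aΔx → Δx = (2.5² − 6.50²)/(2·-4.4) = 4.09 m

Phase 2 (accelerating): v₀ = 2.50 m/s, a = 1.5 m/s².
v = v₀ + at = 2.50 + (1.5)(8) = 14.5 m/s
Δx = v₀t + ½at² = 2.50·8 + 0.5·1.5·8² = 68.0 m
Total time = 0.909 + 8.00 = 8.91 s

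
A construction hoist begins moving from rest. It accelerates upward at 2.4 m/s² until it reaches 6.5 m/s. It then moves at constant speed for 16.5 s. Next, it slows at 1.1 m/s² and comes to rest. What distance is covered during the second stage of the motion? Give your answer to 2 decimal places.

Phase 1 (accelerating): v₀ = 0 m/s, a = 2.4 m/s².
v = v₀ + at → t = (6.5 − 0) / 2.4 = 2.71 s
v² = v₀² + 2aΔx → Δx = (6.5² − 0²)/(2·2.4) = 8.80 m

Phase 2 (constant speed): v₀ = 6.50 m/s, a = 0 m/s².
v = v₀ + at = 6.50 + (0)(16.5) = 6.50 m/s
Δx = v₀t + ½at² = 6.50·16.5 + 0.5·0·16.5² = 107 m
Distance in phase 2 = 107 m

107.25 m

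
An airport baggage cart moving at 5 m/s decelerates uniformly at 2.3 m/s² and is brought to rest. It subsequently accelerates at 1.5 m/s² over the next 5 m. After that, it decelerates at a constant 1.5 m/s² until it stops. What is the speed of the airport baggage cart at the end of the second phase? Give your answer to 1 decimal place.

3.9 m/s

Phase 1 (decelerating): v₀ = 5.00 m/s, a = -2.3 m/s².
v = v₀ + at → t = (0 − 5.00) / -2.3 = 2.17 s
v² = v₀² + 2aΔx → Δx = (0² − 5.00²)/(2·-2.3) = 5.43 m

Phase 2 (accelerating): v₀ = 0 m/s, a = 1.5 m/s².
v² = v₀² + 2aΔx = 0² + 2·1.5·5 = 15.0 → v = 3.87 m/s
t = (v − v₀)/a = (3.87 − 0)/1.5 = 2.58 s
Speed at end of phase 2 = 3.87 m/s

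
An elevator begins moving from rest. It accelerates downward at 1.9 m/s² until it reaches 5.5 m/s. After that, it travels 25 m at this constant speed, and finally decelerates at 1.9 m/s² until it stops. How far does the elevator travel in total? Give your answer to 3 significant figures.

40.9 m

Phase 1 (accelerating): v₀ = 0 m/s, a = 1.9 m/s².
v = v₀ + at → t = (5.5 − 0) / 1.9 = 2.89 s
v² = v₀² + 2aΔx → Δx = (5.5² − 0²)/(2·1.9) = 7.96 m

Phase 2 (constant speed): v₀ = 5.50 m/s, a = 0 m/s².
Constant speed: t = d/v = 25/5.50 = 4.55 s

Phase 3 (decelerating): v₀ = 5.50 m/s, a = -1.9 m/s².
v = v₀ + at → t = (0 − 5.50) / -1.9 = 2.89 s
v² = v₀² + 2aΔx → Δx = (0² − 5.50²)/(2·-1.9) = 7.96 m
Total distance = 7.96 + 25.0 + 7.96 = 40.9 m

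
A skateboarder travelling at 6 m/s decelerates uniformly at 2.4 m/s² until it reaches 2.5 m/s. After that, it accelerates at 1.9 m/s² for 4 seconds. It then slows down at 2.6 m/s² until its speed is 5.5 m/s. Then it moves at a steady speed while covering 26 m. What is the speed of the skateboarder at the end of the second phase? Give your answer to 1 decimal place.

Phase 1 (decelerating): v₀ = 6.00 m/s, a = -2.4 m/s².
v = v₀ + at → t = (2.5 − 6.00) / -2.4 = 1.46 s
v² = v₀² + 2aΔx → Δx = (2.5² − 6.00²)/(2·-2.4) = 6.20 m

Phase 2 (accelerating): v₀ = 2.50 m/s, a = 1.9 m/s².
v = v₀ + at = 2.50 + (1.9)(4) = 10.1 m/s
Δx = v₀t + ½at² = 2.50·4 + 0.5·1.9·4² = 25.2 m
Speed at end of phase 2 = 10.1 m/s

10.1 m/s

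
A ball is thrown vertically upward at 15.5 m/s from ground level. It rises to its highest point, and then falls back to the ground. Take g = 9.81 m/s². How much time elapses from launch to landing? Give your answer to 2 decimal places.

3.16 s

Phase 1 (rising): v₀ = 15.5 m/s, a = -9.81 m/s².
v = v₀ + at → t = (0 − 15.5) / -9.81 = 1.58 s
v² = v₀² + 2aΔx → Δx = (0² − 15.5²)/(2·-9.81) = 12.2 m

Phase 2 (falling): v₀ = 0 m/s, a = -9.81 m/s².
Falls 12.2 m from rest: t = √(2·12.2/9.81) = 1.58 s; v = g·t = 15.5 m/s.
Total time = 1.58 + 1.58 = 3.16 s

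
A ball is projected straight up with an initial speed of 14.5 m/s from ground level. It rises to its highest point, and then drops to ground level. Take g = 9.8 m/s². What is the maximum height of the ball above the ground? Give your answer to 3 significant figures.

Phase 1 (rising): v₀ = 14.5 m/s, a = -9.8 m/s².
v = v₀ + at → t = (0 − 14.5) / -9.8 = 1.48 s
v² = v₀² + 2aΔx → Δx = (0² − 14.5²)/(2·-9.8) = 10.7 m
Maximum height = 10.7 m

10.7 m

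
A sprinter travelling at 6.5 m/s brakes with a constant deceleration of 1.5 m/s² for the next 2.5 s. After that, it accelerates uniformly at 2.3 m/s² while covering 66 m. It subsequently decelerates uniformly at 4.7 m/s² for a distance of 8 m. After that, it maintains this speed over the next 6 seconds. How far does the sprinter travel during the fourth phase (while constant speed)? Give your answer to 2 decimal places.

92.17 m

Phase 1 (decelerating): v₀ = 6.50 m/s, a = -1.5 m/s².
v = v₀ + at = 6.50 + (-1.5)(2.5) = 2.75 m/s
Δx = v₀t + ½at² = 6.50·2.5 + 0.5·-1.5·2.5² = 11.6 m

Phase 2 (accelerating): v₀ = 2.75 m/s, a = 2.3 m/s².
v² = v₀² + 2aΔx = 2.75² + 2·2.3·66 = 311 → v = 17.6 m/s
t = (v − v₀)/a = (17.6 − 2.75)/2.3 = 6.47 s

Phase 3 (decelerating): v₀ = 17.6 m/s, a = -4.7 m/s².
v² = v₀² + 2aΔx = 17.6² + 2·-4.7·8 = 236 → v = 15.4 m/s
t = (v − v₀)/a = (15.4 − 17.6)/-4.7 = 0.485 s

Phase 4 (constant speed): v₀ = 15.4 m/s, a = 0 m/s².
v = v₀ + at = 15.4 + (0)(6) = 15.4 m/s
Δx = v₀t + ½at² = 15.4·6 + 0.5·0·6² = 92.2 m
Distance in phase 4 = 92.2 m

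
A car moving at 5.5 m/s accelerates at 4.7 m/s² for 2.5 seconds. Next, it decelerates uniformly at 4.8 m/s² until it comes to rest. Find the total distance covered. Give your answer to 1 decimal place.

59.4 m

Phase 1 (accelerating): v₀ = 5.50 m/s, a = 4.7 m/s².
v = v₀ + at = 5.50 + (4.7)(2.5) = 17.2 m/s
Δx = v₀t + ½at² = 5.50·2.5 + 0.5·4.7·2.5² = 28.4 m

Phase 2 (decelerating): v₀ = 17.2 m/s, a = -4.8 m/s².
v = v₀ + at → t = (0 − 17.2) / -4.8 = 3.59 s
v² = v₀² + 2aΔx → Δx = (0² − 17.2²)/(2·-4.8) = 31.0 m
Total distance = 28.4 + 31.0 = 59.4 m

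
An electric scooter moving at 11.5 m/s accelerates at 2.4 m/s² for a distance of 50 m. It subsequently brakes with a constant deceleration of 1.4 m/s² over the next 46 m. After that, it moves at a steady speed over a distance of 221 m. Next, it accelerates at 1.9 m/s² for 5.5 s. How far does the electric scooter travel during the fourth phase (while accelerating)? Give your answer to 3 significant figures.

115 m

Phase 1 (accelerating): v₀ = 11.5 m/s, a = 2.4 m/s².
v² = v₀² + 2aΔx = 11.5² + 2·2.4·50 = 372 → v = 19.3 m/s
t = (v − v₀)/a = (19.3 − 11.5)/2.4 = 3.25 s

Phase 2 (decelerating): v₀ = 19.3 m/s, a = -1.4 m/s².
v² = v₀² + 2aΔx = 19.3² + 2·-1.4·46 = 243 → v = 15.6 m/s
t = (v − v₀)/a = (15.6 − 19.3)/-1.4 = 2.64 s

Phase 3 (constant speed): v₀ = 15.6 m/s, a = 0 m/s².
Constant speed: t = d/v = 221/15.6 = 14.2 s

Phase 4 (accelerating): v₀ = 15.6 m/s, a = 1.9 m/s².
v = v₀ + at = 15.6 + (1.9)(5.5) = 26.1 m/s
Δx = v₀t + ½at² = 15.6·5.5 + 0.5·1.9·5.5² = 115 m
Distance in phase 4 = 115 m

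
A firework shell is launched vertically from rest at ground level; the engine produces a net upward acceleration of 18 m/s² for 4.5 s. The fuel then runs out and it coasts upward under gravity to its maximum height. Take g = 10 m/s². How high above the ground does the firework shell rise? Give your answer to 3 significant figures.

Phase 1 (powered ascent): v₀ = 0 m/s, a = 18 m/s².
v = v₀ + at = 0 + (18)(4.5) = 81.0 m/s
Δx = v₀t + ½at² = 0·4.5 + 0.5·18·4.5² = 182 m

Phase 2 (coasting upward): v₀ = 81.0 m/s, a = -10 m/s².
v = v₀ + at → t = (0 − 81.0) / -10 = 8.10 s
v² = v₀² + 2aΔx → Δx = (0² − 81.0²)/(2·-10) = 328 m
Maximum height = 182 + 328 = 510 m

510 m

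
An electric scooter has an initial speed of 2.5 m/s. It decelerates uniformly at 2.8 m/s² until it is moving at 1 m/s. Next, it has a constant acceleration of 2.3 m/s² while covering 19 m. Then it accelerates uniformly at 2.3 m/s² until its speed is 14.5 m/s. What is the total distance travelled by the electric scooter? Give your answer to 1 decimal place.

46.4 m

Phase 1 (decelerating): v₀ = 2.50 m/s, a = -2.8 m/s².
v = v₀ + at → t = (1 − 2.50) / -2.8 = 0.536 s
v² = v₀² + 2aΔx → Δx = (1² − 2.50²)/(2·-2.8) = 0.938 m

Phase 2 (accelerating): v₀ = 1.00 m/s, a = 2.3 m/s².
v² = v₀² + 2aΔx = 1.00² + 2·2.3·19 = 88.4 → v = 9.40 m/s
t = (v − v₀)/a = (9.40 − 1.00)/2.3 = 3.65 s

Phase 3 (accelerating): v₀ = 9.40 m/s, a = 2.3 m/s².
v = v₀ + at → t = (14.5 − 9.40) / 2.3 = 2.22 s
v² = v₀² + 2aΔx → Δx = (14.5² − 9.40²)/(2·2.3) = 26.5 m
Total distance = 0.938 + 19.0 + 26.5 = 46.4 m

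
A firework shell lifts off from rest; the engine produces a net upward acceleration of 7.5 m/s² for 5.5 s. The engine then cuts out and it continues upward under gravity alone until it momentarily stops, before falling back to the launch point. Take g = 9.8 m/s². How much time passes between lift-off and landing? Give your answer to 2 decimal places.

16.10 s

Phase 1 (powered ascent): v₀ = 0 m/s, a = 7.5 m/s².
v = v₀ + at = 0 + (7.5)(5.5) = 41.2 m/s
Δx = v₀t + ½at² = 0·5.5 + 0.5·7.5·5.5² = 113 m

Phase 2 (coasting upward): v₀ = 41.2 m/s, a = -9.8 m/s².
v = v₀ + at → t = (0 − 41.2) / -9.8 = 4.21 s
v² = v₀² + 2aΔx → Δx = (0² − 41.2²)/(2·-9.8) = 86.8 m

Phase 3 (free fall): v₀ = 0 m/s, a = -9.8 m/s².
Falls 200 m from rest: t = √(2·200/9.8) = 6.39 s; v = g·t = 62.6 m/s.
Total time = 5.50 + 4.21 + 6.39 = 16.1 s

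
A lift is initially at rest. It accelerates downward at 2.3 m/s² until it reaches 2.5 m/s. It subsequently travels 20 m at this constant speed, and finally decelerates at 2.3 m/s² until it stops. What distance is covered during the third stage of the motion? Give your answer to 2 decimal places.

Phase 1 (accelerating): v₀ = 0 m/s, a = 2.3 m/s².
v = v₀ + at → t = (2.5 − 0) / 2.3 = 1.09 s
v² = v₀² + 2aΔx → Δx = (2.5² − 0²)/(2·2.3) = 1.36 m

Phase 2 (constant speed): v₀ = 2.50 m/s, a = 0 m/s².
Constant speed: t = d/v = 20/2.50 = 8.00 s

Phase 3 (decelerating): v₀ = 2.50 m/s, a = -2.3 m/s².
v = v₀ + at → t = (0 − 2.50) / -2.3 = 1.09 s
v² = v₀² + 2aΔx → Δx = (0² − 2.50²)/(2·-2.3) = 1.36 m
Distance in phase 3 = 1.36 m

1.36 m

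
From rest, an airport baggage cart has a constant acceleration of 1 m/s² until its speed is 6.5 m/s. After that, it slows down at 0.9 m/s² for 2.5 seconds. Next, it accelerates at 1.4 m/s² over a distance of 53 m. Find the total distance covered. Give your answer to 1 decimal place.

Phase 1 (accelerating): v₀ = 0 m/s, a = 1 m/s².
v = v₀ + at → t = (6.5 − 0) / 1 = 6.50 s
v² = v₀² + 2aΔx → Δx = (6.5² − 0²)/(2·1) = 21.1 m

Phase 2 (decelerating): v₀ = 6.50 m/s, a = -0.9 m/s².
v = v₀ + at = 6.50 + (-0.9)(2.5) = 4.25 m/s
Δx = v₀t + ½at² = 6.50·2.5 + 0.5·-0.9·2.5² = 13.4 m

Phase 3 (accelerating): v₀ = 4.25 m/s, a = 1.4 m/s².
v² = v₀² + 2aΔx = 4.25² + 2·1.4·53 = 166 → v = 12.9 m/s
t = (v − v₀)/a = (12.9 − 4.25)/1.4 = 6.18 s
Total distance = 21.1 + 13.4 + 53.0 = 87.6 m

87.6 m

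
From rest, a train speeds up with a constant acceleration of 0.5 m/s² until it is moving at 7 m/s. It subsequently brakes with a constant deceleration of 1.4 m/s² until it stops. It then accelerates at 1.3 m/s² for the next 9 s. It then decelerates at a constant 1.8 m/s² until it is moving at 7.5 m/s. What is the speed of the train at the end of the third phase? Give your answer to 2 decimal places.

Phase 1 (accelerating): v₀ = 0 m/s, a = 0.5 m/s².
v = v₀ + at → t = (7 − 0) / 0.5 = 14.0 s
v² = v₀² + 2aΔx → Δx = (7² − 0²)/(2·0.5) = 49.0 m

Phase 2 (decelerating): v₀ = 7.00 m/s, a = -1.4 m/s².
v = v₀ + at → t = (0 − 7.00) / -1.4 = 5.00 s
v² = v₀² + 2aΔx → Δx = (0² − 7.00²)/(2·-1.4) = 17.5 m

Phase 3 (accelerating): v₀ = 0 m/s, a = 1.3 m/s².
v = v₀ + at = 0 + (1.3)(9) = 11.7 m/s
Δx = v₀t + ½at² = 0·9 + 0.5·1.3·9² = 52.7 m
Speed at end of phase 3 = 11.7 m/s

11.70 m/s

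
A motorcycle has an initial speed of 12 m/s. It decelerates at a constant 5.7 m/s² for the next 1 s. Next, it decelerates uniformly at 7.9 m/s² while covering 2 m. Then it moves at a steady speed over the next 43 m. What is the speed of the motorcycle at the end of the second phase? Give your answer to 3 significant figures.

2.84 m/s

Phase 1 (decelerating): v₀ = 12.0 m/s, a = -5.7 m/s².
v = v₀ + at = 12.0 + (-5.7)(1) = 6.30 m/s
Δx = v₀t + ½at² = 12.0·1 + 0.5·-5.7·1² = 9.15 m

Phase 2 (decelerating): v₀ = 6.30 m/s, a = -7.9 m/s².
v² = v₀² + 2aΔx = 6.30² + 2·-7.9·2 = 8.09 → v = 2.84 m/s
t = (v − v₀)/a = (2.84 − 6.30)/-7.9 = 0.437 s
Speed at end of phase 2 = 2.84 m/s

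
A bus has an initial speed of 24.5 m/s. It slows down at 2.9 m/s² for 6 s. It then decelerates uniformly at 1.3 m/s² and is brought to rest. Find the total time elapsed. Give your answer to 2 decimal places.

Phase 1 (decelerating): v₀ = 24.5 m/s, a = -2.9 m/s².
v = v₀ + at = 24.5 + (-2.9)(6) = 7.10 m/s
Δx = v₀t + ½at² = 24.5·6 + 0.5·-2.9·6² = 94.8 m

Phase 2 (decelerating): v₀ = 7.10 m/s, a = -1.3 m/s².
v = v₀ + at → t = (0 − 7.10) / -1.3 = 5.46 s
v² = v₀² + 2aΔx → Δx = (0² − 7.10²)/(2·-1.3) = 19.4 m
Total time = 6.00 + 5.46 = 11.5 s

11.46 s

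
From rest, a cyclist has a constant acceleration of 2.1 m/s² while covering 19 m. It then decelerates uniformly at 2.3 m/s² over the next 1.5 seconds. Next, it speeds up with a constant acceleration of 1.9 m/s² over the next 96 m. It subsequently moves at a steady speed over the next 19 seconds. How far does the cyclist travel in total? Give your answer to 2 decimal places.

503.36 m

Phase 1 (accelerating): v₀ = 0 m/s, a = 2.1 m/s².
v² = v₀² + 2aΔx = 0² + 2·2.1·19 = 79.8 → v = 8.93 m/s
t = (v − v₀)/a = (8.93 − 0)/2.1 = 4.25 s

Phase 2 (decelerating): v₀ = 8.93 m/s, a = -2.3 m/s².
v = v₀ + at = 8.93 + (-2.3)(1.5) = 5.48 m/s
Δx = v₀t + ½at² = 8.93·1.5 + 0.5·-2.3·1.5² = 10.8 m

Phase 3 (accelerating): v₀ = 5.48 m/s, a = 1.9 m/s².
v² = v₀² + 2aΔx = 5.48² + 2·1.9·96 = 395 → v = 19.9 m/s
t = (v − v₀)/a = (19.9 − 5.48)/1.9 = 7.57 s

Phase 4 (constant speed): v₀ = 19.9 m/s, a = 0 m/s².
v = v₀ + at = 19.9 + (0)(19) = 19.9 m/s
Δx = v₀t + ½at² = 19.9·19 + 0.5·0·19² = 378 m
Total distance = 19.0 + 10.8 + 96.0 + 378 = 503 m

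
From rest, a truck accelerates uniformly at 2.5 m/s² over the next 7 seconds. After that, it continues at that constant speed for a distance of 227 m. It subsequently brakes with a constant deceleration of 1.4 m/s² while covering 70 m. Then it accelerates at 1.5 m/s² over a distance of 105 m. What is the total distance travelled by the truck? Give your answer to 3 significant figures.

Phase 1 (accelerating): v₀ = 0 m/s, a = 2.5 m/s².
v = v₀ + at = 0 + (2.5)(7) = 17.5 m/s
Δx = v₀t + ½at² = 0·7 + 0.5·2.5·7² = 61.2 m

Phase 2 (constant speed): v₀ = 17.5 m/s, a = 0 m/s².
Constant speed: t = d/v = 227/17.5 = 13.0 s

Phase 3 (decelerating): v₀ = 17.5 m/s, a = -1.4 m/s².
v² = v₀² + 2aΔx = 17.5² + 2·-1.4·70 = 110 → v = 10.5 m/s
t = (v − v₀)/a = (10.5 − 17.5)/-1.4 = 5.00 s

Phase 4 (accelerating): v₀ = 10.5 m/s, a = 1.5 m/s².
v² = v₀² + 2aΔx = 10.5² + 2·1.5·105 = 425 → v = 20.6 m/s
t = (v − v₀)/a = (20.6 − 10.5)/1.5 = 6.75 s
Total distance = 61.2 + 227 + 70.0 + 105 = 463 m

463 m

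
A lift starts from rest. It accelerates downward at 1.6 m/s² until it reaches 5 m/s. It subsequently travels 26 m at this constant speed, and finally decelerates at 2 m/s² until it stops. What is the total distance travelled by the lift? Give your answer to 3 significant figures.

40.1 m

Phase 1 (accelerating): v₀ = 0 m/s, a = 1.6 m/s².
v = v₀ + at → t = (5 − 0) / 1.6 = 3.12 s
v² = v₀² + 2aΔx → Δx = (5² − 0²)/(2·1.6) = 7.81 m

Phase 2 (constant speed): v₀ = 5.00 m/s, a = 0 m/s².
Constant speed: t = d/v = 26/5.00 = 5.20 s

Phase 3 (decelerating): v₀ = 5.00 m/s, a = -2 m/s².
v = v₀ + at → t = (0 − 5.00) / -2 = 2.50 s
v² = v₀² + 2aΔx → Δx = (0² − 5.00²)/(2·-2) = 6.25 m
Total distance = 7.81 + 26.0 + 6.25 = 40.1 m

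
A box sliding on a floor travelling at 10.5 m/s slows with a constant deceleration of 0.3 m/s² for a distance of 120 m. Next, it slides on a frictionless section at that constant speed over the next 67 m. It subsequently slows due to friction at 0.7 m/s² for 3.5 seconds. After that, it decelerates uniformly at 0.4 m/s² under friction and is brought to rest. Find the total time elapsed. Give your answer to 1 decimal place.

38.1 s

Phase 1 (decelerating): v₀ = 10.5 m/s, a = -0.3 m/s².
v² = v₀² + 2aΔx = 10.5² + 2·-0.3·120 = 38.2 → v = 6.18 m/s
t = (v − v₀)/a = (6.18 − 10.5)/-0.3 = 14.4 s

Phase 2 (constant speed): v₀ = 6.18 m/s, a = 0 m/s².
Constant speed: t = d/v = 67/6.18 = 10.8 s

Phase 3 (decelerating): v₀ = 6.18 m/s, a = -0.7 m/s².
v = v₀ + at = 6.18 + (-0.7)(3.5) = 3.73 m/s
Δx = v₀t + ½at² = 6.18·3.5 + 0.5·-0.7·3.5² = 17.4 m

Phase 4 (decelerating): v₀ = 3.73 m/s, a = -0.4 m/s².
v = v₀ + at → t = (0 − 3.73) / -0.4 = 9.34 s
v² = v₀² + 2aΔx → Δx = (0² − 3.73²)/(2·-0.4) = 17.4 m
Total time = 14.4 + 10.8 + 3.50 + 9.34 = 38.1 s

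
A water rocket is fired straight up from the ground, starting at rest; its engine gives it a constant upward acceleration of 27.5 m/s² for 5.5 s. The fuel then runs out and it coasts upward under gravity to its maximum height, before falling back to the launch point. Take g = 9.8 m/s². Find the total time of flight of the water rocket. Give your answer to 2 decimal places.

Phase 1 (powered ascent): v₀ = 0 m/s, a = 27.5 m/s².
v = v₀ + at = 0 + (27.5)(5.5) = 151 m/s
Δx = v₀t + ½at² = 0·5.5 + 0.5·27.5·5.5² = 416 m

Phase 2 (coasting upward): v₀ = 151 m/s, a = -9.8 m/s².
v = v₀ + at → t = (0 − 151) / -9.8 = 15.4 s
v² = v₀² + 2aΔx → Δx = (0² − 151²)/(2·-9.8) = 1170 m

Phase 3 (free fall): v₀ = 0 m/s, a = -9.8 m/s².
Falls 1580 m from rest: t = √(2·1580/9.8) = 18.0 s; v = g·t = 176 m/s.
Total time = 5.50 + 15.4 + 18.0 = 38.9 s

38.91 s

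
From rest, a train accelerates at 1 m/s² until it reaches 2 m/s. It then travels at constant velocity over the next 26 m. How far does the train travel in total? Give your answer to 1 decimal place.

28.0 m

Phase 1 (accelerating): v₀ = 0 m/s, a = 1 m/s².
v = v₀ + at → t = (2 − 0) / 1 = 2.00 s
v² = v₀² + 2aΔx → Δx = (2² − 0²)/(2·1) = 2.00 m

Phase 2 (constant speed): v₀ = 2.00 m/s, a = 0 m/s².
Constant speed: t = d/v = 26/2.00 = 13.0 s
Total distance = 2.00 + 26.0 = 28.0 m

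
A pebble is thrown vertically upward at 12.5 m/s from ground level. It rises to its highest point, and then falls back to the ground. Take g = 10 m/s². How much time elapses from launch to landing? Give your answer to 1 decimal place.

Phase 1 (rising): v₀ = 12.5 m/s, a = -10 m/s².
v = v₀ + at → t = (0 − 12.5) / -10 = 1.25 s
v² = v₀² + 2aΔx → Δx = (0² − 12.5²)/(2·-10) = 7.81 m

Phase 2 (falling): v₀ = 0 m/s, a = -10 m/s².
Falls 7.81 m from rest: t = √(2·7.81/10) = 1.25 s; v = g·t = 12.5 m/s.
Total time = 1.25 + 1.25 = 2.50 s

2.5 s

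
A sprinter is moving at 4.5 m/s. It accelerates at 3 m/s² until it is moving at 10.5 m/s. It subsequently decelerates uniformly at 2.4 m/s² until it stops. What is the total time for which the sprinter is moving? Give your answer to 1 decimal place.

Phase 1 (accelerating): v₀ = 4.50 m/s, a = 3 m/s².
v = v₀ + at → t = (10.5 − 4.50) / 3 = 2.00 s
v² = v₀² + 2aΔx → Δx = (10.5² − 4.50²)/(2·3) = 15.0 m

Phase 2 (decelerating): v₀ = 10.5 m/s, a = -2.4 m/s².
v = v₀ + at → t = (0 − 10.5) / -2.4 = 4.38 s
v² = v₀² + 2aΔx → Δx = (0² − 10.5²)/(2·-2.4) = 23.0 m
Total time = 2.00 + 4.38 = 6.38 s

6.4 s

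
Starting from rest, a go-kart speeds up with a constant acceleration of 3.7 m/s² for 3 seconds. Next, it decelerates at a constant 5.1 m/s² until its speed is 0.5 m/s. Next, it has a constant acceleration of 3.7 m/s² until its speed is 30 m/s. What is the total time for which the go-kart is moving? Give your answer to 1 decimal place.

Phase 1 (accelerating): v₀ = 0 m/s, a = 3.7 m/s².
v = v₀ + at = 0 + (3.7)(3) = 11.1 m/s
Δx = v₀t + ½at² = 0·3 + 0.5·3.7·3² = 16.7 m

Phase 2 (decelerating): v₀ = 11.1 m/s, a = -5.1 m/s².
v = v₀ + at → t = (0.5 − 11.1) / -5.1 = 2.08 s
v² = v₀² + 2aΔx → Δx = (0.5² − 11.1²)/(2·-5.1) = 12.1 m

Phase 3 (accelerating): v₀ = 0.500 m/s, a = 3.7 m/s².
v = v₀ + at → t = (30 − 0.500) / 3.7 = 7.97 s
v² = v₀² + 2aΔx → Δx = (30² − 0.500²)/(2·3.7) = 122 m
Total time = 3.00 + 2.08 + 7.97 = 13.1 s

13.1 s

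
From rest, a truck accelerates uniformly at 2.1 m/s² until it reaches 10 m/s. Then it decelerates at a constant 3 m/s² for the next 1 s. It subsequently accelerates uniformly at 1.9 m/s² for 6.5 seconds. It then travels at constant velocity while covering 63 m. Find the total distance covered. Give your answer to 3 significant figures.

181 m

Phase 1 (accelerating): v₀ = 0 m/s, a = 2.1 m/s².
v = v₀ + at → t = (10 − 0) / 2.1 = 4.76 s
v² = v₀² + 2aΔx → Δx = (10² − 0²)/(2·2.1) = 23.8 m

Phase 2 (decelerating): v₀ = 10.0 m/s, a = -3 m/s².
v = v₀ + at = 10.0 + (-3)(1) = 7.00 m/s
Δx = v₀t + ½at² = 10.0·1 + 0.5·-3·1² = 8.50 m

Phase 3 (accelerating): v₀ = 7.00 m/s, a = 1.9 m/s².
v = v₀ + at = 7.00 + (1.9)(6.5) = 19.4 m/s
Δx = v₀t + ½at² = 7.00·6.5 + 0.5·1.9·6.5² = 85.6 m

Phase 4 (constant speed): v₀ = 19.4 m/s, a = 0 m/s².
Constant speed: t = d/v = 63/19.4 = 3.26 s
Total distance = 23.8 + 8.50 + 85.6 + 63.0 = 181 m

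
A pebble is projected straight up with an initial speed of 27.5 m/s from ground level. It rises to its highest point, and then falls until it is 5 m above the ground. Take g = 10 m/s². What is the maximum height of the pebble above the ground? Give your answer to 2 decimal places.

37.81 m

Phase 1 (rising): v₀ = 27.5 m/s, a = -10 m/s².
v = v₀ + at → t = (0 − 27.5) / -10 = 2.75 s
v² = v₀² + 2aΔx → Δx = (0² − 27.5²)/(2·-10) = 37.8 m
Maximum height = 37.8 m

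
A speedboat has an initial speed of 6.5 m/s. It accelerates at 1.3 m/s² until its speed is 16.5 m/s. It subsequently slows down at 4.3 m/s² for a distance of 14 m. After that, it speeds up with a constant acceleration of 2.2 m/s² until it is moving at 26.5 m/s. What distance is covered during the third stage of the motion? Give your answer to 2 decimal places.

125.09 m

Phase 1 (accelerating): v₀ = 6.50 m/s, a = 1.3 m/s².
v = v₀ + at → t = (16.5 − 6.50) / 1.3 = 7.69 s
v² = v₀² + 2aΔx → Δx = (16.5² − 6.50²)/(2·1.3) = 88.5 m

Phase 2 (decelerating): v₀ = 16.5 m/s, a = -4.3 m/s².
v² = v₀² + 2aΔx = 16.5² + 2·-4.3·14 = 152 → v = 12.3 m/s
t = (v − v₀)/a = (12.3 − 16.5)/-4.3 = 0.971 s

Phase 3 (accelerating): v₀ = 12.3 m/s, a = 2.2 m/s².
v = v₀ + at → t = (26.5 − 12.3) / 2.2 = 6.44 s
v² = v₀² + 2aΔx → Δx = (26.5² − 12.3²)/(2·2.2) = 125 m
Distance in phase 3 = 125 m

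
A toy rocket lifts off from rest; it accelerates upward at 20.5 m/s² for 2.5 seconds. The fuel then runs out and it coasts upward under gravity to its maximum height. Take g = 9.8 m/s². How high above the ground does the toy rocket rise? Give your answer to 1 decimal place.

198.1 m

Phase 1 (powered ascent): v₀ = 0 m/s, a = 20.5 m/s².
v = v₀ + at = 0 + (20.5)(2.5) = 51.2 m/s
Δx = v₀t + ½at² = 0·2.5 + 0.5·20.5·2.5² = 64.1 m

Phase 2 (coasting upward): v₀ = 51.2 m/s, a = -9.8 m/s².
v = v₀ + at → t = (0 − 51.2) / -9.8 = 5.23 s
v² = v₀² + 2aΔx → Δx = (0² − 51.2²)/(2·-9.8) = 134 m
Maximum height = 64.1 + 134 = 198 m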